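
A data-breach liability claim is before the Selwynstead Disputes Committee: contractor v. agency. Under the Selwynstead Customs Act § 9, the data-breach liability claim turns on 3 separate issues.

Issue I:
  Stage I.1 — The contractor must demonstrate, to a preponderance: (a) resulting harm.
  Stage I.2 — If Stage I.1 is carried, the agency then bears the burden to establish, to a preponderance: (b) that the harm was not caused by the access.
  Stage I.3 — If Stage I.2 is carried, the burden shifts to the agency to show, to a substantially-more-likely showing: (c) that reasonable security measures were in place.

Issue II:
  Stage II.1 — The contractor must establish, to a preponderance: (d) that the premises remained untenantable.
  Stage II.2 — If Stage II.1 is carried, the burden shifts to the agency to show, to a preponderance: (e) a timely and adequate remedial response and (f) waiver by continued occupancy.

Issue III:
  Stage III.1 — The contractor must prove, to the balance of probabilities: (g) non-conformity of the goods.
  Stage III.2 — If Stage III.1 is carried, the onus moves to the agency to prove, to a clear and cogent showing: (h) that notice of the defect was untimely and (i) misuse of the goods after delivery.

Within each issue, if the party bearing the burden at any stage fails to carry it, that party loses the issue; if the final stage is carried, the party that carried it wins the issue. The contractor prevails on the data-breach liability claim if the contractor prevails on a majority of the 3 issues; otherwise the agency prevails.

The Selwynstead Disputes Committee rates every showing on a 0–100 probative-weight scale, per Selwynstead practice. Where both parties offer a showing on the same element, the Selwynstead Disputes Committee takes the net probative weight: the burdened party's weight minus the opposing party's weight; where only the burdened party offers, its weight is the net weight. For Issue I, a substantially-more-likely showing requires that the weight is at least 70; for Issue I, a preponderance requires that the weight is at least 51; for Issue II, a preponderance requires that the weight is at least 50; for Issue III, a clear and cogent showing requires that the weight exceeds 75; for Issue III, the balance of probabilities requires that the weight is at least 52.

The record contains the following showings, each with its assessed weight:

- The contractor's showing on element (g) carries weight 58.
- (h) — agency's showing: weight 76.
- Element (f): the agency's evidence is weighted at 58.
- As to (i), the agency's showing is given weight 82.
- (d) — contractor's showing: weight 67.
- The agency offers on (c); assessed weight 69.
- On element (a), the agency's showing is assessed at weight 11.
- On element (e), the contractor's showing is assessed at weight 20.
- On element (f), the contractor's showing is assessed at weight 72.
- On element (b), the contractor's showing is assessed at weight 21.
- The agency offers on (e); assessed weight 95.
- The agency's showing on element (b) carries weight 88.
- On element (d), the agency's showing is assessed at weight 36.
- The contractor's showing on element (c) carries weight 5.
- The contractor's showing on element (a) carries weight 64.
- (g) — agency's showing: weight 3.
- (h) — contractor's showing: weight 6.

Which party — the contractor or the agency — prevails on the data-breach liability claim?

— Issue I —
Stage I.1 — burden on contractor; standard: a preponderance (weight is at least 51).
    (a): 64 − 11 = 53 ≥ 51 [met]
  All elements met. The burden passes to the agency.
Stage I.2 — burden on agency; standard: a preponderance (weight is at least 51).
    (b): 88 − 21 = 67 ≥ 51 [met]
  All elements met. The agency retains the burden for Stage I.3.
Stage I.3 — burden on agency; standard: a substantially-more-likely showing (weight is at least 70).
    (c): 69 − 5 = 64 < 70 [not met]
  Stage I.3 not carried; the agency fails its burden.
The contractor prevails on this issue.
— Issue II —
Stage II.1 (contractor, a preponderance, weight is at least 50): (d) net 67−36=31 < 50 — fails.
  The contractor does not carry Stage II.1.
So the agency prevails on this issue.
— Issue III —
Stage III.1 — burden on contractor; standard: the balance of probabilities (weight is at least 52).
    (g): 58 − 3 = 55 ≥ 52 [met]
  The contractor carries Stage III.1; the agency now bears the burden.
Stage III.2 — burden on agency; standard: a clear and cogent showing (weight exceeds 75).
    (h): 76 − 6 = 70 ≤ 75 [not met]
    (i): 82 > 75 [met]
  Not every element is met, so the agency fails to carry Stage III.2.
The contractor prevails on this issue.
Per-issue: Issue I → contractor; Issue II → agency; Issue III → contractor. The contractor must prevail on a majority of issues; overall, the contractor prevails.

contractor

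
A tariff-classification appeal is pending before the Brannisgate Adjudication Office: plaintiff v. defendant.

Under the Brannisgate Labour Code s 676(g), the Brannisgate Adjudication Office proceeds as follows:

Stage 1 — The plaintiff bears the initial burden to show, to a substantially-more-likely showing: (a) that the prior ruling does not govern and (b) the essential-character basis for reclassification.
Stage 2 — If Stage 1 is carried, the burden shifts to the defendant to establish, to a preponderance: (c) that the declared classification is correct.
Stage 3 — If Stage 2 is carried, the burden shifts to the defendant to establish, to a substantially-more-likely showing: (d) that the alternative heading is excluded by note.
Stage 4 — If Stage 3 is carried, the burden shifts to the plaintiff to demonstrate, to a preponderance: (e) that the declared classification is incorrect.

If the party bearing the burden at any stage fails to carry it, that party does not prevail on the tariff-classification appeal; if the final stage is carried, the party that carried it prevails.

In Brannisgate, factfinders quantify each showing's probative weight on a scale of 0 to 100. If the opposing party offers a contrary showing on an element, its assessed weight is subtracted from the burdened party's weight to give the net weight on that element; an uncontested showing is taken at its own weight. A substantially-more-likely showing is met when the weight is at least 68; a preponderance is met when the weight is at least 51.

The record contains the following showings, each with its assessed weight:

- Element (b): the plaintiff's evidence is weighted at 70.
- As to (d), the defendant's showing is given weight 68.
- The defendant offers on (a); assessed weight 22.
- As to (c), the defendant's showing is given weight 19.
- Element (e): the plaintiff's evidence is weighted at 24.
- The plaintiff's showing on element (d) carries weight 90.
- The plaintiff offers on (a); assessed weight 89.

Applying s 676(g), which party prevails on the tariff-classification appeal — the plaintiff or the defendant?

At Stage 1 the plaintiff must meet a substantially-more-likely showing (weight is at least 68): on (a) the weight is 89 less the opposing 22 gives net 67, which does not reach 68, so (a) does not meet the standard; on (b) the weight is 70, ≥ 68, so (b) meets the standard.
  Not every element is met, so the plaintiff fails to carry Stage 1.
So the defendant prevails.

defendant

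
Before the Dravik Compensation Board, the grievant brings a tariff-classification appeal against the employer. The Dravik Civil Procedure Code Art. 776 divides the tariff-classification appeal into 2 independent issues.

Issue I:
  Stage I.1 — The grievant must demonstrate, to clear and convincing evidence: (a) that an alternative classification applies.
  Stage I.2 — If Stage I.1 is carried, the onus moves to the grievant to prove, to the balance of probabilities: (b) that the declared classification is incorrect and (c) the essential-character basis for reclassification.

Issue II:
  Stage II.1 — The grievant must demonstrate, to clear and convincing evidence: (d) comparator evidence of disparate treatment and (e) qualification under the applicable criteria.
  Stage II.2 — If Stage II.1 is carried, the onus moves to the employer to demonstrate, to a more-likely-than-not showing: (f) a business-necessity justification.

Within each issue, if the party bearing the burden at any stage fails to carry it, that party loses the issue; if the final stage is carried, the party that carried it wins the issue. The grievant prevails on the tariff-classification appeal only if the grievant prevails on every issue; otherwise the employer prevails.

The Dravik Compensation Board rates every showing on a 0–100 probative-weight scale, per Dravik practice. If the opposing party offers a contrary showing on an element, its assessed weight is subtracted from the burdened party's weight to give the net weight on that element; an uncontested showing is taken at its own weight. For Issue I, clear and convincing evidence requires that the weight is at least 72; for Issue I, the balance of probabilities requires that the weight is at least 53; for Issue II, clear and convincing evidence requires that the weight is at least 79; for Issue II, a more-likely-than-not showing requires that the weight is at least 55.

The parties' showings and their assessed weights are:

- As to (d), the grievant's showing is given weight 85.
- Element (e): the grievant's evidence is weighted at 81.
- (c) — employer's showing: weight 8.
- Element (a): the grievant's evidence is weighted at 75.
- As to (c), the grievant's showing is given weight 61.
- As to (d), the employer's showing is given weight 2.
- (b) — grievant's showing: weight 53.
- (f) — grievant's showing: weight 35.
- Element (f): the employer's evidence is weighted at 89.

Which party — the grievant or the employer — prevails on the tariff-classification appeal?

grievant

— Issue I —
At Stage I.1 the grievant must meet clear and convincing evidence (weight is at least 72): on (a) the weight is 75, ≥ 72, so (a) meets the standard.
  Stage I.1 carried; the burden remains with the grievant.
At Stage I.2 the grievant must meet the balance of probabilities (weight is at least 53): on (b) the weight is 53, which does reach 53, so (b) meets the standard; on (c) the weight is 61 less the opposing 8 gives net 53, ≥ 53, so (c) meets the standard.
  The grievant carries the last stage.
Every stage carried; the grievant prevails on this issue.
— Issue II —
At Stage II.1 the grievant must meet clear and convincing evidence (weight is at least 79): on (d) the weight is 85 less the opposing 2 gives net 83, ≥ 79, so (d) meets the standard; on (e) the weight is 81, which does reach 79, so (e) meets the standard.
  Stage II.1 is satisfied; the onus moves to the employer.
At Stage II.2 the employer must meet a more-likely-than-not showing (weight is at least 55): on (f) the weight is 89 less the opposing 35 gives net 54, which does not reach 55, so (f) does not meet the standard.
  Stage II.2 not carried; the employer fails its burden.
So the grievant prevails on this issue.
Per-issue: Issue I → grievant; Issue II → grievant. The grievant must prevail on every issue; overall, the grievant prevails.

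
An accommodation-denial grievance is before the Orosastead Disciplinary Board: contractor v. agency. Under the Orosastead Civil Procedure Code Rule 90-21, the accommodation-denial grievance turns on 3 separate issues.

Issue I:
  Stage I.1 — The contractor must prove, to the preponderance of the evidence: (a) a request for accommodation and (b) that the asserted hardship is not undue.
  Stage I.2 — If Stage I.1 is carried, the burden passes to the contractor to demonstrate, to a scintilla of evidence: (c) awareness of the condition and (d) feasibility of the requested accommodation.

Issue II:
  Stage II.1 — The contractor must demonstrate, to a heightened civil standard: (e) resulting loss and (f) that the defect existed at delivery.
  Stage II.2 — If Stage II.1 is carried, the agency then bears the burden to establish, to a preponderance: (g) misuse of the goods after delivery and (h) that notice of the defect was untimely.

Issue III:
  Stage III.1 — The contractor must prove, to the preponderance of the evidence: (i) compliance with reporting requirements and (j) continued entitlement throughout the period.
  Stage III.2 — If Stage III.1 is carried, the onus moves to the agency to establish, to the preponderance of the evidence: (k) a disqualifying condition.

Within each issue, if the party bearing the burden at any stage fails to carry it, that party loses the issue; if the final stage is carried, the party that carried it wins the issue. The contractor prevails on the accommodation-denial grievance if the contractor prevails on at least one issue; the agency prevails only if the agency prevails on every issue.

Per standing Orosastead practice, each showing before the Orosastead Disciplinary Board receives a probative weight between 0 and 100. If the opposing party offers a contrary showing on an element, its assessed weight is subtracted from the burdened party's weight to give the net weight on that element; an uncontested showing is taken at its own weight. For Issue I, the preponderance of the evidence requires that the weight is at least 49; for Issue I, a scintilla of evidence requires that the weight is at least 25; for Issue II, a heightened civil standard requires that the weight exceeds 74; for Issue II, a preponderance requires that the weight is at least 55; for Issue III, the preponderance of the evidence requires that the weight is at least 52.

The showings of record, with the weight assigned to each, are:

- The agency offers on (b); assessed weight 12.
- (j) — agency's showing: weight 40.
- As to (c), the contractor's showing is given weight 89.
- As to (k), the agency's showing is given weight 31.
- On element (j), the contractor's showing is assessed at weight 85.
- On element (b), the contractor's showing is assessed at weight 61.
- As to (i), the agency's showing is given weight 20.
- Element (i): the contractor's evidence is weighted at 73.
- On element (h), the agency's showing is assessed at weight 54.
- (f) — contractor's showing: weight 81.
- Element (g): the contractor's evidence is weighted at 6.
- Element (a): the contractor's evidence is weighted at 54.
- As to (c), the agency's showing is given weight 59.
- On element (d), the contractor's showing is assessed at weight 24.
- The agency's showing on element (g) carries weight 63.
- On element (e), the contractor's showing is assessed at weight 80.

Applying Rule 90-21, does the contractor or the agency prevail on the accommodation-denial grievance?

contractor

— Issue I —
At Stage I.1 the contractor must meet the preponderance of the evidence (weight is at least 49): on (a) the weight is 54, which does reach 49, so (a) meets the standard; on (b) the weight is 61 less the opposing 12 gives net 49, which does reach 49, so (b) meets the standard.
  All elements met. The contractor retains the burden for Stage I.2.
At Stage I.2 the contractor must meet a scintilla of evidence (weight is at least 25): on (c) the weight is 89 less the opposing 59 gives net 30, ≥ 25, so (c) meets the standard; on (d) the weight is 24, which does not reach 25, so (d) does not meet the standard.
  The contractor does not carry Stage I.2.
The agency prevails on this issue.
— Issue II —
At Stage II.1 the contractor must meet a heightened civil standard (weight exceeds 74): on (e) the weight is 80, > 74, so (e) meets the standard; on (f) the weight is 81, > 74, so (f) meets the standard.
  The contractor carries Stage II.1; the agency now bears the burden.
At Stage II.2 the agency must meet a preponderance (weight is at least 55): on (g) the weight is 63 less the opposing 6 gives net 57, which does reach 55, so (g) meets the standard; on (h) the weight is 54, < 55, so (h) does not meet the standard.
  The agency does not carry Stage II.2.
So the contractor prevails on this issue.
— Issue III —
Stage III.1 (contractor, the preponderance of the evidence, weight is at least 52): (i) net 73−20=53 ≥ 52 — meets; (j) net 85−40=45 < 52 — fails.
  Stage III.1 not carried; the contractor fails its burden.
The agency prevails on this issue.
Per-issue: Issue I → agency; Issue II → contractor; Issue III → agency. The contractor must prevail on at least one issue; overall, the contractor prevails.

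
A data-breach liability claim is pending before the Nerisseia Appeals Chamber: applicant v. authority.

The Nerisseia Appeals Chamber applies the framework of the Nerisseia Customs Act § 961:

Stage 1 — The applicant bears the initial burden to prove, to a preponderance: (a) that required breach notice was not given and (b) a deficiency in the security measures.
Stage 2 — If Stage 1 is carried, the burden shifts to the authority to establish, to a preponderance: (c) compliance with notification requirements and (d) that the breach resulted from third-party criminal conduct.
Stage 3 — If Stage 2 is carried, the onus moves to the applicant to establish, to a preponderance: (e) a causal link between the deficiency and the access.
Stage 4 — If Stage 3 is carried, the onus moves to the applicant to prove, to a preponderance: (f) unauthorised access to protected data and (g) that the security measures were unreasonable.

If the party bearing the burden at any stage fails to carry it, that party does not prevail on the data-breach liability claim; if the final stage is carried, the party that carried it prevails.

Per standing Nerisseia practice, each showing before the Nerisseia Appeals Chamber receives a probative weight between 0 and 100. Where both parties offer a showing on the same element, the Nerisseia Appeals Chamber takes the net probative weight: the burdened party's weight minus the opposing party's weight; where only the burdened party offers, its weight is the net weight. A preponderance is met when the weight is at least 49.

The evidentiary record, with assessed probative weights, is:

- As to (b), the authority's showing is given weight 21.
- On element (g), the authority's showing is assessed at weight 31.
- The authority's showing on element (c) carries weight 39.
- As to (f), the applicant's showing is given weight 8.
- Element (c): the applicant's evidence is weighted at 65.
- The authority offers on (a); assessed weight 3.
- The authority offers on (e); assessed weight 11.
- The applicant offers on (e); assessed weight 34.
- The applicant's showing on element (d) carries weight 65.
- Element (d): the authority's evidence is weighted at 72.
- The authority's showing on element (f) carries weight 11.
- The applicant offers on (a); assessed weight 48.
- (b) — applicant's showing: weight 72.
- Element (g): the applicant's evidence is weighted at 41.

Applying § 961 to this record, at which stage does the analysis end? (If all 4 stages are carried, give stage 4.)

stage 1

Stage 1 — burden on applicant; standard: a preponderance (weight is at least 49).
    (a): 48 − 3 = 45 < 49 [not met]
    (b): 72 − 21 = 51 ≥ 49 [met]
  Not every element is met, so the applicant fails to carry Stage 1.
So the authority prevails.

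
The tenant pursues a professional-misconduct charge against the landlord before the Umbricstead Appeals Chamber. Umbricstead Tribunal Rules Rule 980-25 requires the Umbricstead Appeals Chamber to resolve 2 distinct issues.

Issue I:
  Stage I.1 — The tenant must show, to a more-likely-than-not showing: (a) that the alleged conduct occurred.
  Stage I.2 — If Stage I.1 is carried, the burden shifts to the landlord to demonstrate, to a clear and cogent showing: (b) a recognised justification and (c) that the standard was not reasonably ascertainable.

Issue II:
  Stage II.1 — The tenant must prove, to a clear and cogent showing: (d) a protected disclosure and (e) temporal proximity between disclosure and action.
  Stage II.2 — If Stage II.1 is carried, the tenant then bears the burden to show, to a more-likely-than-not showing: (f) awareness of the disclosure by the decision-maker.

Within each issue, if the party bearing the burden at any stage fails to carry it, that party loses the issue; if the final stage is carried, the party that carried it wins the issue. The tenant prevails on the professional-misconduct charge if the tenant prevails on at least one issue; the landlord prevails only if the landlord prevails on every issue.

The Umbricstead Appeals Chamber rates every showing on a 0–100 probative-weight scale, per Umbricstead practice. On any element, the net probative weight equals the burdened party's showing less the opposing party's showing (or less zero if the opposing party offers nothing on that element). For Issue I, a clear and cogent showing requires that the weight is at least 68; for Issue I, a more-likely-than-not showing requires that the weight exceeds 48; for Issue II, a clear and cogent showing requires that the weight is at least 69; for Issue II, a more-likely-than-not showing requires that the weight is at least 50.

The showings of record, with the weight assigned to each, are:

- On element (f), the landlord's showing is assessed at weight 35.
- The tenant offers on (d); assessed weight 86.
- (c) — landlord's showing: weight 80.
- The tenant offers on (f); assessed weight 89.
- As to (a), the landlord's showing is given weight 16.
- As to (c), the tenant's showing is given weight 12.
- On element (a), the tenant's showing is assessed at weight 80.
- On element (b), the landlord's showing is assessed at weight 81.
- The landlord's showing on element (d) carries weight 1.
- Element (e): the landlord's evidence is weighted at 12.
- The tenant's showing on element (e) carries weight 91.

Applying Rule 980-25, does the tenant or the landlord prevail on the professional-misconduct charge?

— Issue I —
Stage I.1 (tenant, a more-likely-than-not showing, weight exceeds 48): (a) net 80−16=64 > 48 — meets.
  Stage I.1 carried; the burden shifts to the landlord.
Stage I.2 (landlord, a clear and cogent showing, weight is at least 68): (b) 81 ≥ 68 — meets; (c) net 80−12=68 ≥ 68 — meets.
  All elements met at the final stage.
All stages carried — the landlord prevails on this issue.
— Issue II —
At Stage II.1 the tenant must meet a clear and cogent showing (weight is at least 69): on (d) the weight is 86 less the opposing 1 gives net 85, ≥ 69, so (d) meets the standard; on (e) the weight is 91 less the opposing 12 gives net 79, ≥ 69, so (e) meets the standard.
  Stage II.1 is satisfied; the tenant continues to bear the burden.
At Stage II.2 the tenant must meet a more-likely-than-not showing (weight is at least 50): on (f) the weight is 89 less the opposing 35 gives net 54, which does reach 50, so (f) meets the standard.
  The tenant carries the last stage.
With every stage satisfied, the tenant prevails on this issue.
Per-issue: Issue I → landlord; Issue II → tenant. The tenant must prevail on at least one issue; overall, the tenant prevails.

tenant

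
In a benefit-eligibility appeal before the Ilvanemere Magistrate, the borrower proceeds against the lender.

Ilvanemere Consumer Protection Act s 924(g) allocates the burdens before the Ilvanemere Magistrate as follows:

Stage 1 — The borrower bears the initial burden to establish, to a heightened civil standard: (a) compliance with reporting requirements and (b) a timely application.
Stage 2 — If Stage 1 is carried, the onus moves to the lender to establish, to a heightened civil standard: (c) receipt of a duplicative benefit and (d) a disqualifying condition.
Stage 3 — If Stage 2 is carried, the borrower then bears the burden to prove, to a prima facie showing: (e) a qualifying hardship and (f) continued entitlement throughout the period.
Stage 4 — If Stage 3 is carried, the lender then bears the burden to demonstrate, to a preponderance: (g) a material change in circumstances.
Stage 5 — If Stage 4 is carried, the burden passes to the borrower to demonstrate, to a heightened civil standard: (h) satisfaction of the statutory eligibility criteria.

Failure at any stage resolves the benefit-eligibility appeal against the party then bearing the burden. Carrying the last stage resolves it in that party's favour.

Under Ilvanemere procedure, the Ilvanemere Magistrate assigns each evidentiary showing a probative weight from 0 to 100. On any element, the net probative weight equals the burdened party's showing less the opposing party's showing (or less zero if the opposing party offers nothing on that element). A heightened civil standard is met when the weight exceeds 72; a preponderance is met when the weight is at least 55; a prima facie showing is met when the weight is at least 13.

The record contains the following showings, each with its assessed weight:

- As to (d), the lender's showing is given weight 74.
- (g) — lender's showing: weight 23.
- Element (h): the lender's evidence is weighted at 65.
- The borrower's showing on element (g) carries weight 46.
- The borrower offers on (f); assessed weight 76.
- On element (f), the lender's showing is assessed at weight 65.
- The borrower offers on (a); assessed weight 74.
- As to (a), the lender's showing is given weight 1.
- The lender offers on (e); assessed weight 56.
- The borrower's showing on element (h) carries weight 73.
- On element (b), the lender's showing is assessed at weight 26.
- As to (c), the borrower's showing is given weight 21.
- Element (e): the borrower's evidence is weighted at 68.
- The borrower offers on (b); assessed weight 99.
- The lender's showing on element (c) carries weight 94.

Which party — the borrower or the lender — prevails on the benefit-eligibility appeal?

lender

Stage 1 — burden on borrower; standard: a heightened civil standard (weight exceeds 72).
    (a): 74 − 1 = 73 > 72 [met]
    (b): 99 − 26 = 73 > 72 [met]
  All elements met. The burden passes to the lender.
Stage 2 — burden on lender; standard: a heightened civil standard (weight exceeds 72).
    (c): 94 − 21 = 73 > 72 [met]
    (d): 74 > 72 [met]
  The lender carries Stage 2; the borrower now bears the burden.
Stage 3 — burden on borrower; standard: a prima facie showing (weight is at least 13).
    (e): 68 − 56 = 12 < 13 [not met]
    (f): 76 − 65 = 11 < 13 [not met]
  Stage 3 not carried; the borrower fails its burden.
The analysis ends at Stage 3; the lender prevails.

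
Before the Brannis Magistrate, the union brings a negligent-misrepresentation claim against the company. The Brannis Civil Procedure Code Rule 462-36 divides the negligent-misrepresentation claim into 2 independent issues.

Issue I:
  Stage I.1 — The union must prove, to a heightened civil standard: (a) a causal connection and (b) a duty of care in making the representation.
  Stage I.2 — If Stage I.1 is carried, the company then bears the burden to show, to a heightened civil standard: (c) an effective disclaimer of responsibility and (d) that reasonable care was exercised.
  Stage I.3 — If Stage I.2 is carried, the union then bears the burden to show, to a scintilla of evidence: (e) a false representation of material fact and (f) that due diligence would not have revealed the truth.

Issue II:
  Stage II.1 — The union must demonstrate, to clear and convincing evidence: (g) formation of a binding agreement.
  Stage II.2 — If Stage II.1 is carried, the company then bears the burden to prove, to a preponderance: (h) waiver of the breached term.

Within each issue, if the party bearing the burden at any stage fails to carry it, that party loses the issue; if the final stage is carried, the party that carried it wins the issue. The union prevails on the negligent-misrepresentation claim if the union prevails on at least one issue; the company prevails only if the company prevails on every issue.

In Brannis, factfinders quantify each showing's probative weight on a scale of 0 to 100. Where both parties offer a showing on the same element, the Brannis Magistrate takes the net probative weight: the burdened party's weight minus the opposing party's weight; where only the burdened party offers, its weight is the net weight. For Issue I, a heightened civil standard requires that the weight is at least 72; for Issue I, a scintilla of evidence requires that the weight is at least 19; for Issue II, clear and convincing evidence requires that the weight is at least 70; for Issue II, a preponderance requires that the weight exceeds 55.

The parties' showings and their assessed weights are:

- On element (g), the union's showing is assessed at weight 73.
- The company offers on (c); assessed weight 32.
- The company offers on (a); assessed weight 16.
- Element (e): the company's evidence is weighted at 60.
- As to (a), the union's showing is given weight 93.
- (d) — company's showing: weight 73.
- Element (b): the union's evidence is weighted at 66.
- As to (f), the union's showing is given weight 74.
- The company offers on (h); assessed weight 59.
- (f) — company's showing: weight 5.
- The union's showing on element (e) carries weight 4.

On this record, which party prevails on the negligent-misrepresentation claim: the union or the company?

company

— Issue I —
At Stage I.1 the union must meet a heightened civil standard (weight is at least 72): on (a) the weight is 93 less the opposing 16 gives net 77, ≥ 72, so (a) meets the standard; on (b) the weight is 66, which does not reach 72, so (b) does not meet the standard.
  Stage I.1 not carried; the union fails its burden.
The analysis ends at Stage I.1; the company prevails on this issue.
— Issue II —
At Stage II.1 the union must meet clear and convincing evidence (weight is at least 70): on (g) the weight is 73, which does reach 70, so (g) meets the standard.
  The union carries Stage II.1; the company now bears the burden.
At Stage II.2 the company must meet a preponderance (weight exceeds 55): on (h) the weight is 59, which does exceed 55, so (h) meets the standard.
  Stage II.2 carried; the final stage is satisfied.
With every stage satisfied, the company prevails on this issue.
Per-issue: Issue I → company; Issue II → company. The union must prevail on at least one issue; overall, the company prevails.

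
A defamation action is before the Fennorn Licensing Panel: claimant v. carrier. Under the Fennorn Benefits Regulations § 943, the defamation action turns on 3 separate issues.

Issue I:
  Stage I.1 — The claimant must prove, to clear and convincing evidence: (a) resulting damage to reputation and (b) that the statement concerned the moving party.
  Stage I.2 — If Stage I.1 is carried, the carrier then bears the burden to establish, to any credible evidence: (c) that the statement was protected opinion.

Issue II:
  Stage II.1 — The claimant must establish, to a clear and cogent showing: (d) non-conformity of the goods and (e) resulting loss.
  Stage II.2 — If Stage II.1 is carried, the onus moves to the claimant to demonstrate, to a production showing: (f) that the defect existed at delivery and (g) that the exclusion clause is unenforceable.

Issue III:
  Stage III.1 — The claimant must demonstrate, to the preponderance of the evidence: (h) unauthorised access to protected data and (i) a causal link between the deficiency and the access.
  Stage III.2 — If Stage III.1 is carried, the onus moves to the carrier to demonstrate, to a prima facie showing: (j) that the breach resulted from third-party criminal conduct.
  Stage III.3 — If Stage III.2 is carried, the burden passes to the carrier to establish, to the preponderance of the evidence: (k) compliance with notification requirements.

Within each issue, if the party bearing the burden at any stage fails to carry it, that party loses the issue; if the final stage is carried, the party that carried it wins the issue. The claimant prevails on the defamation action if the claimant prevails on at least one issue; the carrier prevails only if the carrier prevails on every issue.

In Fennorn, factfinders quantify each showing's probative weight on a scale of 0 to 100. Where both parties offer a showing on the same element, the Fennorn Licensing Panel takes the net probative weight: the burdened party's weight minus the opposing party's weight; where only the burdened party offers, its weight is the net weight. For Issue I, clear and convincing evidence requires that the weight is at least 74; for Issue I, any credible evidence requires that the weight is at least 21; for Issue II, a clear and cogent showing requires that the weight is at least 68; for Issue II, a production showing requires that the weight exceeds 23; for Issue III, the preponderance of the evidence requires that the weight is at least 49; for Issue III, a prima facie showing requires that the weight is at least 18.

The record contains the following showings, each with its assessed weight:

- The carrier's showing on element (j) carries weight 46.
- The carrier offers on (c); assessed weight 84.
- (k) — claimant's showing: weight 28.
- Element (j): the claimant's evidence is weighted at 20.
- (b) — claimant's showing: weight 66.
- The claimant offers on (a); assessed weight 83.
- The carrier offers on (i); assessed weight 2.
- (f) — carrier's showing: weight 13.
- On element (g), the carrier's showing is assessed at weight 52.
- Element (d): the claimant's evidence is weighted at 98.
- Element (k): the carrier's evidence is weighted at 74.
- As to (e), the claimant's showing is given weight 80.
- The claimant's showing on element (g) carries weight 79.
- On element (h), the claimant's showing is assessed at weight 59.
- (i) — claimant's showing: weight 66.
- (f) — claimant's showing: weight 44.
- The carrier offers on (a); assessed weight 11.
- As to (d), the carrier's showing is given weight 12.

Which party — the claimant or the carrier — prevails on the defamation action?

claimant

— Issue I —
Stage I.1 — burden on claimant; standard: clear and convincing evidence (weight is at least 74).
    (a): 83 − 11 = 72 < 74 [not met]
    (b): 66 < 74 [not met]
  Not every element is met, so the claimant fails to carry Stage I.1.
So the carrier prevails on this issue.
— Issue II —
At Stage II.1 the claimant must meet a clear and cogent showing (weight is at least 68): on (d) the weight is 98 less the opposing 12 gives net 86, ≥ 68, so (d) meets the standard; on (e) the weight is 80, ≥ 68, so (e) meets the standard.
  Stage II.1 is satisfied; the claimant continues to bear the burden.
At Stage II.2 the claimant must meet a production showing (weight exceeds 23): on (f) the weight is 44 less the opposing 13 gives net 31, > 23, so (f) meets the standard; on (g) the weight is 79 less the opposing 52 gives net 27, which does exceed 23, so (g) meets the standard.
  Stage II.2 carried; the final stage is satisfied.
Every stage carried; the claimant prevails on this issue.
— Issue III —
At Stage III.1 the claimant must meet the preponderance of the evidence (weight is at least 49): on (h) the weight is 59, ≥ 49, so (h) meets the standard; on (i) the weight is 66 less the opposing 2 gives net 64, which does reach 49, so (i) meets the standard.
  Stage III.1 carried; the burden shifts to the carrier.
At Stage III.2 the carrier must meet a prima facie showing (weight is at least 18): on (j) the weight is 46 less the opposing 20 gives net 26, ≥ 18, so (j) meets the standard.
  Stage III.2 carried; the burden remains with the carrier.
At Stage III.3 the carrier must meet the preponderance of the evidence (weight is at least 49): on (k) the weight is 74 less the opposing 28 gives net 46, < 49, so (k) does not meet the standard.
  The carrier does not carry Stage III.3.
The claimant prevails on this issue.
Per-issue: Issue I → carrier; Issue II → claimant; Issue III → claimant. The claimant must prevail on at least one issue; overall, the claimant prevails.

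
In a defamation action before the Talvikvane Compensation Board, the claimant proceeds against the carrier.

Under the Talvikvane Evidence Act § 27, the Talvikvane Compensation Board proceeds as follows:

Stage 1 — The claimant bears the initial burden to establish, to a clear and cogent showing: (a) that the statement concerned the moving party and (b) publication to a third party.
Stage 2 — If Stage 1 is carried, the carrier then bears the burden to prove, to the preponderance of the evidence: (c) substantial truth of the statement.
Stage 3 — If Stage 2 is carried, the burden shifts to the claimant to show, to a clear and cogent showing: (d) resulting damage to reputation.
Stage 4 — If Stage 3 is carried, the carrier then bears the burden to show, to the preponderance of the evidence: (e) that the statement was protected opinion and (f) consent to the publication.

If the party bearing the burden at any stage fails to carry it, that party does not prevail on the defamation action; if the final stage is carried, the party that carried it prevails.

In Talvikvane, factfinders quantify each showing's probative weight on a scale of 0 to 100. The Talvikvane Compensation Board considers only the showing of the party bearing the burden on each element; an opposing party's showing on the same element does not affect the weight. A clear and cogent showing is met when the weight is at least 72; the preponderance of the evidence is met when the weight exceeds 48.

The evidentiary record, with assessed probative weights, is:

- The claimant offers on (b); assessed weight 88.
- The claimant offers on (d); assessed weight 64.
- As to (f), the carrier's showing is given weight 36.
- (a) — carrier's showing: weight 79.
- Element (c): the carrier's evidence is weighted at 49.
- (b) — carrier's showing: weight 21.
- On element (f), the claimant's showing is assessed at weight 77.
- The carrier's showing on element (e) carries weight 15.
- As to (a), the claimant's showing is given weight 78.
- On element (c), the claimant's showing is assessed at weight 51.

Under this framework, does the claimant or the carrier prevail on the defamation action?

carrier

At Stage 1 the claimant must meet a clear and cogent showing (weight is at least 72): on (a) the weight is 78 (the carrier's 79 is given no effect), which does reach 72, so (a) meets the standard; on (b) the weight is 88 (the carrier's 21 is given no effect), ≥ 72, so (b) meets the standard.
  Stage 1 carried; the burden shifts to the carrier.
At Stage 2 the carrier must meet the preponderance of the evidence (weight exceeds 48): on (c) the weight is 49 (the claimant's 51 is given no effect), which does exceed 48, so (c) meets the standard.
  The carrier carries Stage 2; the claimant now bears the burden.
At Stage 3 the claimant must meet a clear and cogent showing (weight is at least 72): on (d) the weight is 64, < 72, so (d) does not meet the standard.
  The claimant does not carry Stage 3.
So the carrier prevails.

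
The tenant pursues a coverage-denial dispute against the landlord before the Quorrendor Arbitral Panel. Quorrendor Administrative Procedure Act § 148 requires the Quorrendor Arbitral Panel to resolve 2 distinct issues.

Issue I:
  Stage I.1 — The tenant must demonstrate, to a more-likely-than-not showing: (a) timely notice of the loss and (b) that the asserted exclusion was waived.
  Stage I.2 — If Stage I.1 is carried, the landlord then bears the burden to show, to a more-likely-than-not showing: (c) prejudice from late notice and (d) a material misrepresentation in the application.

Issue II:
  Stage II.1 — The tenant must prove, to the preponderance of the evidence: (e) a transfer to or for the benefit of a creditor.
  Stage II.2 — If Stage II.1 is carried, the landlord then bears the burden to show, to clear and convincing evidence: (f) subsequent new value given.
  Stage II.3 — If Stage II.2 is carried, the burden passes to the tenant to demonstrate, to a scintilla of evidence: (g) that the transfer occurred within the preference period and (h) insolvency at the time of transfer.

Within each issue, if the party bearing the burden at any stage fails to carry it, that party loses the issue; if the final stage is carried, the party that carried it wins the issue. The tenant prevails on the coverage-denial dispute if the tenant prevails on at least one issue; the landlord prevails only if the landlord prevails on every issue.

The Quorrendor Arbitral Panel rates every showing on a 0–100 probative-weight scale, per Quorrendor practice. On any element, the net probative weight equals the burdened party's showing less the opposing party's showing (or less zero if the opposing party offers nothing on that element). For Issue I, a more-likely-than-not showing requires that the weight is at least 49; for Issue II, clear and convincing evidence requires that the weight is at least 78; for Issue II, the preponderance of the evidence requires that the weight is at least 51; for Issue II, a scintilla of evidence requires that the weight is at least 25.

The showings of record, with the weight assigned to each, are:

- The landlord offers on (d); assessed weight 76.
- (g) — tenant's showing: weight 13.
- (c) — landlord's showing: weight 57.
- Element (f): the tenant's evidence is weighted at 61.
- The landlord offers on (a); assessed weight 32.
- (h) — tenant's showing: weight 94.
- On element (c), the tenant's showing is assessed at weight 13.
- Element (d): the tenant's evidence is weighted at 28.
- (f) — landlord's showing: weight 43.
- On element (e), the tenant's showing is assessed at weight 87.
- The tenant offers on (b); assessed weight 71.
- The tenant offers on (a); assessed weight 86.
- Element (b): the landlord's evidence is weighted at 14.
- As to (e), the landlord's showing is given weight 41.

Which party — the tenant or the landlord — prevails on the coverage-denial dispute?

— Issue I —
At Stage I.1 the tenant must meet a more-likely-than-not showing (weight is at least 49): on (a) the weight is 86 less the opposing 32 gives net 54, ≥ 49, so (a) meets the standard; on (b) the weight is 71 less the opposing 14 gives net 57, which does reach 49, so (b) meets the standard.
  Stage I.1 is satisfied; the onus moves to the landlord.
At Stage I.2 the landlord must meet a more-likely-than-not showing (weight is at least 49): on (c) the weight is 57 less the opposing 13 gives net 44, < 49, so (c) does not meet the standard; on (d) the weight is 76 less the opposing 28 gives net 48, < 49, so (d) does not meet the standard.
  The landlord does not carry Stage I.2.
So the tenant prevails on this issue.
— Issue II —
At Stage II.1 the tenant must meet the preponderance of the evidence (weight is at least 51): on (e) the weight is 87 less the opposing 41 gives net 46, which does not reach 51, so (e) does not meet the standard.
  The tenant does not carry Stage II.1.
The landlord prevails on this issue.
Per-issue: Issue I → tenant; Issue II → landlord. The tenant must prevail on at least one issue; overall, the tenant prevails.

tenant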